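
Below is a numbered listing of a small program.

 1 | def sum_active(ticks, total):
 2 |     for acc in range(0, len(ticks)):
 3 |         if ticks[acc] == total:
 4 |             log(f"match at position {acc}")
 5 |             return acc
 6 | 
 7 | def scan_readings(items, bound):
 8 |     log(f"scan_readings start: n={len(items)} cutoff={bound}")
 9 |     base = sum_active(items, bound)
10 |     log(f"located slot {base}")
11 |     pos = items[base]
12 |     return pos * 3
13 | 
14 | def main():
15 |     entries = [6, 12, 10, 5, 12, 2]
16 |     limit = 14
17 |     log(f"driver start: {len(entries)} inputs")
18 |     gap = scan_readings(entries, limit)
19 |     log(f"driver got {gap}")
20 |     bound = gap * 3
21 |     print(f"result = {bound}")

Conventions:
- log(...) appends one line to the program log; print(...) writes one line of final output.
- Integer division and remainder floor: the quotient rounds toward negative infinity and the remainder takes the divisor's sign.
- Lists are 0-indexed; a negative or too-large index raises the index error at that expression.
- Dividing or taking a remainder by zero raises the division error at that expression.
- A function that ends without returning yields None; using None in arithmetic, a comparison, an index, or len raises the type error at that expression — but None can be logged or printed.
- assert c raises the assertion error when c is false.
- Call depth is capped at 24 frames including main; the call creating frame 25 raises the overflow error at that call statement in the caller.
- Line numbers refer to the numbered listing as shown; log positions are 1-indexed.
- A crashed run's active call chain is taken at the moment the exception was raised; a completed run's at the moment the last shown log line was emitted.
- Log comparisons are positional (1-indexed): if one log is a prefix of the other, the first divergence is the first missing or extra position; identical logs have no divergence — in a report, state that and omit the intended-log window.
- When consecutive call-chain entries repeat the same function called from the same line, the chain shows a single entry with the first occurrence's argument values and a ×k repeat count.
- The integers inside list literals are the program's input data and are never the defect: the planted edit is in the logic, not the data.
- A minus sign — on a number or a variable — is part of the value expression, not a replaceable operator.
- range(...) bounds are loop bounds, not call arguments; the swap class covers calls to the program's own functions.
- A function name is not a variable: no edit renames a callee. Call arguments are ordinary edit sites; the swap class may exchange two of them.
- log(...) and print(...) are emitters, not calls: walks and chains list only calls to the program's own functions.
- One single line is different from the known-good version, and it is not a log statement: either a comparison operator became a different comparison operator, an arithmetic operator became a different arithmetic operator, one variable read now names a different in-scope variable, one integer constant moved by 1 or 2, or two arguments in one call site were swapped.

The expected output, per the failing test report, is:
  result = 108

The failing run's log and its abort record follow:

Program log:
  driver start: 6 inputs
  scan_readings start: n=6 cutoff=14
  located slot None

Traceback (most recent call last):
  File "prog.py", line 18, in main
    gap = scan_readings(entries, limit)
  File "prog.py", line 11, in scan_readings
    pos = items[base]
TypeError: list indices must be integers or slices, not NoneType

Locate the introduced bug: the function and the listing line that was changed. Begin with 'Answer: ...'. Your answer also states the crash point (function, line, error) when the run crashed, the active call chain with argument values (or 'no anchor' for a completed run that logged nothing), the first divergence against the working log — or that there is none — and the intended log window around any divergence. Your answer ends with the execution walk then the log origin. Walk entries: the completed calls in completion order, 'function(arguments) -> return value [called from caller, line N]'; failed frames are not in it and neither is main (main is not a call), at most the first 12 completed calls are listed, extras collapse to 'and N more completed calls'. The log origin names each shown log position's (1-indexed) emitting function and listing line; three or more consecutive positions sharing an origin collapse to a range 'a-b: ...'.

Answer: the defect is in main at line 16.
The tell: At log position 2 the runs split — shown 'scan_readings start: n=6 cutoff=14', but the working version logs 'scan_readings start: n=6 cutoff=12'.
Crash: scan_readings, line 11, TypeError.
Call chain: main -> scan_readings([6, 12, 10, 5, 12, 2], 14) (called at line 18).
First divergence: position 2 — the shown line 'scan_readings start: n=6 cutoff=14' should read 'scan_readings start: n=6 cutoff=12'.
Intended log window:
  1: driver start: 6 inputs
  2: scan_readings start: n=6 cutoff=12
  3: match at position 1
Execution walk:
  sum_active([6, 12, 10, 5, 12, 2], 14) -> None  [called from scan_readings, line 9]
Log origin:
  1 — main, line 17
  2 — scan_readings, line 8
  3 — scan_readings, line 10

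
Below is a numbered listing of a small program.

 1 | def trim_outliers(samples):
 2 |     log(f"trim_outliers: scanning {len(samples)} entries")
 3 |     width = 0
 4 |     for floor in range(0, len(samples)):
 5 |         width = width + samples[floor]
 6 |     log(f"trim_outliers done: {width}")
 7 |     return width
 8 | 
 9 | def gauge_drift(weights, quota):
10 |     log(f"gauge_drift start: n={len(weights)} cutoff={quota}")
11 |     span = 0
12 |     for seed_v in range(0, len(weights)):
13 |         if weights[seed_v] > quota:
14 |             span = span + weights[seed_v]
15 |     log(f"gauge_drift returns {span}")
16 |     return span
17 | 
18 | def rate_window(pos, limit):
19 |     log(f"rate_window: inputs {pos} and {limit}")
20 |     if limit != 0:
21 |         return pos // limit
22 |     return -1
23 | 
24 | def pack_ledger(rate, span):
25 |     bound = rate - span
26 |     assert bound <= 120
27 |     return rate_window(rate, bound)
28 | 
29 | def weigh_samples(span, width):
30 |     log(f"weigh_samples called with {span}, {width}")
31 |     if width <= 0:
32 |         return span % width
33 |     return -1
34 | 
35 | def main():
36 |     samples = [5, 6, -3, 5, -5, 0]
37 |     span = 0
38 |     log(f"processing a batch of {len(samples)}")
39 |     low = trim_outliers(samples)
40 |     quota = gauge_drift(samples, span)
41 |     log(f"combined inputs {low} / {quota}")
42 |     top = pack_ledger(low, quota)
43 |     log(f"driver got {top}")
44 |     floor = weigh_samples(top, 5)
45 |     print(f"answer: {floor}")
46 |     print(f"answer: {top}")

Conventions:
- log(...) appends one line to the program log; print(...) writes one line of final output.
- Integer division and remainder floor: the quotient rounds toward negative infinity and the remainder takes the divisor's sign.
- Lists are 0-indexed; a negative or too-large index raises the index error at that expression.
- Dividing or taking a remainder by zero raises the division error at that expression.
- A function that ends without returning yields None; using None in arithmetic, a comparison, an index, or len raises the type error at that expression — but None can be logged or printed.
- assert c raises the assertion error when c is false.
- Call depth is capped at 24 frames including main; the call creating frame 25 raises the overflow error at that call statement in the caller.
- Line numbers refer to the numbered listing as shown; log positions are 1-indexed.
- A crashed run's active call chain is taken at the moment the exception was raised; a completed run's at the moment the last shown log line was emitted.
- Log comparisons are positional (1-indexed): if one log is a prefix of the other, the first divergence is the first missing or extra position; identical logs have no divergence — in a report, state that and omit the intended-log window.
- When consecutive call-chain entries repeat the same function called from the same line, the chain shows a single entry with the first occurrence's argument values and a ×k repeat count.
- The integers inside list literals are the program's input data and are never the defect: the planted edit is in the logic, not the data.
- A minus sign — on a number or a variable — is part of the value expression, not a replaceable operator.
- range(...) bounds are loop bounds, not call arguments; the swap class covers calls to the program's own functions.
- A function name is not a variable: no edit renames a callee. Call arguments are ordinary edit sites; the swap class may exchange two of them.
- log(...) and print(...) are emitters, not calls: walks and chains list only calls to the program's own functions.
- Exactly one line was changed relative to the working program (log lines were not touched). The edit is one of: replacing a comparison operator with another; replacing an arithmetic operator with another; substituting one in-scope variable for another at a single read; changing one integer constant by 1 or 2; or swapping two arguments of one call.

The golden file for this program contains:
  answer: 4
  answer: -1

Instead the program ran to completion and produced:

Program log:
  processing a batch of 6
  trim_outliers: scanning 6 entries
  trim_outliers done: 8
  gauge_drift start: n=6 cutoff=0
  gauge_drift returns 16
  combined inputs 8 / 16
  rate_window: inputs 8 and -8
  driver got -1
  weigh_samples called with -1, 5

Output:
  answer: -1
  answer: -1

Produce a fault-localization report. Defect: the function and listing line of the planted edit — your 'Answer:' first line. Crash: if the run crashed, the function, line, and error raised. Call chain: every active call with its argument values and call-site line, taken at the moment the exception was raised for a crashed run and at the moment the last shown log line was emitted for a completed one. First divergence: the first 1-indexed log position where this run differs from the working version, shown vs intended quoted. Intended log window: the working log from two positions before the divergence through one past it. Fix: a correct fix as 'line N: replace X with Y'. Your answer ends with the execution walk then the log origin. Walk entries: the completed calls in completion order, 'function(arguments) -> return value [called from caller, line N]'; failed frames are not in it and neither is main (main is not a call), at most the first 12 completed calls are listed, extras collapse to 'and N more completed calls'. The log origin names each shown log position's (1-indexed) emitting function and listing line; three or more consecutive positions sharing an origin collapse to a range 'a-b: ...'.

Answer: the defect is in weigh_samples at line 31.
The tell: The logs agree in full; only the final output differs.
Call chain: main -> weigh_samples(-1, 5) (called at line 44).
First divergence: there is none — every log position agrees.
Execution walk:
  trim_outliers([5, 6, -3, 5, -5, 0]) -> 8  [called from main, line 39]
  gauge_drift([5, 6, -3, 5, -5, 0], 0) -> 16  [called from main, line 40]
  rate_window(8, -8) -> -1  [called from pack_ledger, line 27]
  pack_ledger(8, 16) -> -1  [called from main, line 42]
  weigh_samples(-1, 5) -> -1  [called from main, line 44]
Log origins:
  1: logged in main at line 38
  2: logged in trim_outliers at line 2
  3: logged in trim_outliers at line 6
  4: logged in gauge_drift at line 10
  5: logged in gauge_drift at line 15
  6: logged in main at line 41
  7: logged in rate_window at line 19
  8: logged in main at line 43
  9: logged in weigh_samples at line 30
A correct fix: line 31: replace `<=` with `!=`.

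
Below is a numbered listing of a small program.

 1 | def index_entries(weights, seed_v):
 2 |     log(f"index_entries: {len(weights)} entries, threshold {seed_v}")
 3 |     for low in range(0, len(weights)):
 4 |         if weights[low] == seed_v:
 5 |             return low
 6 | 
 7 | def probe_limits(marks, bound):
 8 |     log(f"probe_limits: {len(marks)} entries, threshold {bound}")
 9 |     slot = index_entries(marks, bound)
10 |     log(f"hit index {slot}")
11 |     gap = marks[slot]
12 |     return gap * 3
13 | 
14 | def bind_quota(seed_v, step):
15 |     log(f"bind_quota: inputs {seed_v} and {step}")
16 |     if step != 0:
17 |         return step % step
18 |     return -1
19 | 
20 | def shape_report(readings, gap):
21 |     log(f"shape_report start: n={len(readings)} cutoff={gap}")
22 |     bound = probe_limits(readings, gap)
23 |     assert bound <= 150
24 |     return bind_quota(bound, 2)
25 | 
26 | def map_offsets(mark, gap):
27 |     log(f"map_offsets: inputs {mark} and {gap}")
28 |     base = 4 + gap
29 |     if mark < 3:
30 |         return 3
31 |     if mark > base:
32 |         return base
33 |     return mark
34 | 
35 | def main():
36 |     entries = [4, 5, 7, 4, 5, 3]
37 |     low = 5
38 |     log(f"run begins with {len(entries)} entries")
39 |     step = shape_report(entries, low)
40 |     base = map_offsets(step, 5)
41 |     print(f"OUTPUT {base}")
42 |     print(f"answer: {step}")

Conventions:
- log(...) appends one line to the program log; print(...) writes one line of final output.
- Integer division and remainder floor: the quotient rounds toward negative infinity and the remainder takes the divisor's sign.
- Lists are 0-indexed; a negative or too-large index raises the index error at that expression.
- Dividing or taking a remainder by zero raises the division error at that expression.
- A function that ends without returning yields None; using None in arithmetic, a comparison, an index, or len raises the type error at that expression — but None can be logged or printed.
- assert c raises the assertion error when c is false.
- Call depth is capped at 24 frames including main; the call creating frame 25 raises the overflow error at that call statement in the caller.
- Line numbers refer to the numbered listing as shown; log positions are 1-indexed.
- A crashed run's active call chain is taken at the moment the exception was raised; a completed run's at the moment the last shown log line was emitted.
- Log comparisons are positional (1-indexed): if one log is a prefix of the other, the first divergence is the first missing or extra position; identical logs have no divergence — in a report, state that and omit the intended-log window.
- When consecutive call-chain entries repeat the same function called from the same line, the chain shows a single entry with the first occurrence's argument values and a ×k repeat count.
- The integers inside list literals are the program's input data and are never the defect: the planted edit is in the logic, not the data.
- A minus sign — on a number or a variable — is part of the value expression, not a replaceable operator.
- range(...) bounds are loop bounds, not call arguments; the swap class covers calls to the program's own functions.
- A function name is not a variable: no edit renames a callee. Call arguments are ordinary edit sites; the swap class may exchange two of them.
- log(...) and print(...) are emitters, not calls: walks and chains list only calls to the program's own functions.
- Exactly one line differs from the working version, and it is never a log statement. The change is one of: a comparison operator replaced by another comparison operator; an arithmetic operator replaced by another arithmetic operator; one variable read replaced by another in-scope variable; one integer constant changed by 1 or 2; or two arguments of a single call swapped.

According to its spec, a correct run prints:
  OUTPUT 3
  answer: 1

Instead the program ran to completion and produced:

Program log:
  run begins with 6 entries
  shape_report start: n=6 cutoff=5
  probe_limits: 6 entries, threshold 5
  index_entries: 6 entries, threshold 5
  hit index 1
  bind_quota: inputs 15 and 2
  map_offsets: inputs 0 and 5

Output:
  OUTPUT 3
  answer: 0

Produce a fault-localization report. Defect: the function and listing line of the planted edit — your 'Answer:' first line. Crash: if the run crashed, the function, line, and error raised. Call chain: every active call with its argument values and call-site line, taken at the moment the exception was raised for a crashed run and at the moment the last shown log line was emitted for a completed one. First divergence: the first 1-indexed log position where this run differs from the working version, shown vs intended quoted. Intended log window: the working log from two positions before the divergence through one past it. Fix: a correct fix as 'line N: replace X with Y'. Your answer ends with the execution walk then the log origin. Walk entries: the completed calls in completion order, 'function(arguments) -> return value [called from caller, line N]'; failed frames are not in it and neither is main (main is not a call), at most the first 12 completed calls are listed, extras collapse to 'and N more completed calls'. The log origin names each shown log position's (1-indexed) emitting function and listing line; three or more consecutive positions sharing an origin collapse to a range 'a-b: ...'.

Answer: the defect is in bind_quota at line 17.
Key fact: The log first diverges at position 7: the faulty run prints 'map_offsets: inputs 0 and 5' where the working version prints 'map_offsets: inputs 1 and 5'.
Call chain: main -> map_offsets(0, 5) (called at line 40).
First divergence: position 7 — shown 'map_offsets: inputs 0 and 5', intended 'map_offsets: inputs 1 and 5'.
Intended log window:
  5: hit index 1
  6: bind_quota: inputs 15 and 2
  7: map_offsets: inputs 1 and 5
Execution walk:
  index_entries([4, 5, 7, 4, 5, 3], 5) -> 1  [called from probe_limits, line 9]
  probe_limits([4, 5, 7, 4, 5, 3], 5) -> 15  [called from shape_report, line 22]
  bind_quota(15, 2) -> 0  [called from shape_report, line 24]
  shape_report([4, 5, 7, 4, 5, 3], 5) -> 0  [called from main, line 39]
  map_offsets(0, 5) -> 3  [called from main, line 40]
Log line origins:
  1: logged in main at line 38
  2: logged in shape_report at line 21
  3: logged in probe_limits at line 8
  4: logged in index_entries at line 2
  5: logged in probe_limits at line 10
  6: logged in bind_quota at line 15
  7: logged in map_offsets at line 27
A correct fix: line 17: replace `step % step` with `seed_v % step`.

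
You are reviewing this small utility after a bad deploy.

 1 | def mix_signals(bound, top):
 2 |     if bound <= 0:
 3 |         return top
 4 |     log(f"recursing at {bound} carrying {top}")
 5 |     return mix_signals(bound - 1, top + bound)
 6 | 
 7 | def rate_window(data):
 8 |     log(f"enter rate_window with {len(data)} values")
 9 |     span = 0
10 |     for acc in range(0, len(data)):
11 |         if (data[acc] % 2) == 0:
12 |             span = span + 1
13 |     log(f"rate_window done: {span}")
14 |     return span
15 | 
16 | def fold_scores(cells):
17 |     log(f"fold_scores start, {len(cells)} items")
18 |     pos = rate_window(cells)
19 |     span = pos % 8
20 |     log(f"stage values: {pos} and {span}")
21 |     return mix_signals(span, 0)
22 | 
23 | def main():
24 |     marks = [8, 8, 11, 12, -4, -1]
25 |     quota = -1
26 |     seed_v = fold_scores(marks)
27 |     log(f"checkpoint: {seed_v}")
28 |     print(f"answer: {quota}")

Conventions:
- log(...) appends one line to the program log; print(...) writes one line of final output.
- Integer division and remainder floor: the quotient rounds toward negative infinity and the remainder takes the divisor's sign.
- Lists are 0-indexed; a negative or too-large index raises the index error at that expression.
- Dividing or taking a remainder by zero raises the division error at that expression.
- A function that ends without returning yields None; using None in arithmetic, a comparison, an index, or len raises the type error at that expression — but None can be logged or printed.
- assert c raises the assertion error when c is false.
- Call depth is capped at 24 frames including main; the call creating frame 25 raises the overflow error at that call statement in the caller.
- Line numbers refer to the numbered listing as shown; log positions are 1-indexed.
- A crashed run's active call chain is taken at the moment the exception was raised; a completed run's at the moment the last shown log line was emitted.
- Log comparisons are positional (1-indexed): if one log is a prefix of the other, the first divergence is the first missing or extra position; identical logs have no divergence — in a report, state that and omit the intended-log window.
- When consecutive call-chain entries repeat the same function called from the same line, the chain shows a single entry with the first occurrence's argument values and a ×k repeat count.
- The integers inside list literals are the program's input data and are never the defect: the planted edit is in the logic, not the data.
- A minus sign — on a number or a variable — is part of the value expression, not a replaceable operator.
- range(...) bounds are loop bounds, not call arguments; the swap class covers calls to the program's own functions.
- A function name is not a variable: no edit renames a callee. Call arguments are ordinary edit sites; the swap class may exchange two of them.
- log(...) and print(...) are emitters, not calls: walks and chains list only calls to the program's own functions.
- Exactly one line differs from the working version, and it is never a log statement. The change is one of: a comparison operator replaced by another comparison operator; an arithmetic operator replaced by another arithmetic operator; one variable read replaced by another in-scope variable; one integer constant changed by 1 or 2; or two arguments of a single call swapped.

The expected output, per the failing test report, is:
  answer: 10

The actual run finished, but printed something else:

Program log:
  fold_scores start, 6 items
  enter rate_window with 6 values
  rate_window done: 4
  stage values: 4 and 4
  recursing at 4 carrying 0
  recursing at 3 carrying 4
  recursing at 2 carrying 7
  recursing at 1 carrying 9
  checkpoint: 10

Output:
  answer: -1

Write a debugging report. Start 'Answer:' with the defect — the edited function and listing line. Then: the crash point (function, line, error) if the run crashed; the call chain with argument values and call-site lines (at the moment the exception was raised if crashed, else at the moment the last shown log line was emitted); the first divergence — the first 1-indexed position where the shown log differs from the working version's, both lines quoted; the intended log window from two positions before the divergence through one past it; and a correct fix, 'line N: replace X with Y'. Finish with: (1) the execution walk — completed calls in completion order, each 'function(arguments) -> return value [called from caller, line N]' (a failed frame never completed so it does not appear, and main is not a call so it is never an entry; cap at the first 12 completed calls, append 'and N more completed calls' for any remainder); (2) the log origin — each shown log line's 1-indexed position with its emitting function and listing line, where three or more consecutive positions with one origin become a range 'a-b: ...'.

Answer: the defect is in main at line 28.
Key fact: Nothing in the log betrays the bug — only the output does.
Call chain: main.
First divergence: none; the two logs match at every position.
Execution walk:
  rate_window([8, 8, 11, 12, -4, -1]) -> 4  [called from fold_scores, line 18]
  mix_signals(0, 10) -> 10  [called from mix_signals, line 5]
  mix_signals(1, 9) -> 10  [called from mix_signals, line 5]
  mix_signals(2, 7) -> 10  [called from mix_signals, line 5]
  mix_signals(3, 4) -> 10  [called from mix_signals, line 5]
  mix_signals(4, 0) -> 10  [called from fold_scores, line 21]
  fold_scores([8, 8, 11, 12, -4, -1]) -> 10  [called from main, line 26]
Log origin:
  1: from fold_scores, line 17
  2: from rate_window, line 8
  3: from rate_window, line 13
  4: from fold_scores, line 20
  5-8: from mix_signals, line 4
  9: from main, line 27
A correct fix: line 28: replace `quota` with `seed_v`.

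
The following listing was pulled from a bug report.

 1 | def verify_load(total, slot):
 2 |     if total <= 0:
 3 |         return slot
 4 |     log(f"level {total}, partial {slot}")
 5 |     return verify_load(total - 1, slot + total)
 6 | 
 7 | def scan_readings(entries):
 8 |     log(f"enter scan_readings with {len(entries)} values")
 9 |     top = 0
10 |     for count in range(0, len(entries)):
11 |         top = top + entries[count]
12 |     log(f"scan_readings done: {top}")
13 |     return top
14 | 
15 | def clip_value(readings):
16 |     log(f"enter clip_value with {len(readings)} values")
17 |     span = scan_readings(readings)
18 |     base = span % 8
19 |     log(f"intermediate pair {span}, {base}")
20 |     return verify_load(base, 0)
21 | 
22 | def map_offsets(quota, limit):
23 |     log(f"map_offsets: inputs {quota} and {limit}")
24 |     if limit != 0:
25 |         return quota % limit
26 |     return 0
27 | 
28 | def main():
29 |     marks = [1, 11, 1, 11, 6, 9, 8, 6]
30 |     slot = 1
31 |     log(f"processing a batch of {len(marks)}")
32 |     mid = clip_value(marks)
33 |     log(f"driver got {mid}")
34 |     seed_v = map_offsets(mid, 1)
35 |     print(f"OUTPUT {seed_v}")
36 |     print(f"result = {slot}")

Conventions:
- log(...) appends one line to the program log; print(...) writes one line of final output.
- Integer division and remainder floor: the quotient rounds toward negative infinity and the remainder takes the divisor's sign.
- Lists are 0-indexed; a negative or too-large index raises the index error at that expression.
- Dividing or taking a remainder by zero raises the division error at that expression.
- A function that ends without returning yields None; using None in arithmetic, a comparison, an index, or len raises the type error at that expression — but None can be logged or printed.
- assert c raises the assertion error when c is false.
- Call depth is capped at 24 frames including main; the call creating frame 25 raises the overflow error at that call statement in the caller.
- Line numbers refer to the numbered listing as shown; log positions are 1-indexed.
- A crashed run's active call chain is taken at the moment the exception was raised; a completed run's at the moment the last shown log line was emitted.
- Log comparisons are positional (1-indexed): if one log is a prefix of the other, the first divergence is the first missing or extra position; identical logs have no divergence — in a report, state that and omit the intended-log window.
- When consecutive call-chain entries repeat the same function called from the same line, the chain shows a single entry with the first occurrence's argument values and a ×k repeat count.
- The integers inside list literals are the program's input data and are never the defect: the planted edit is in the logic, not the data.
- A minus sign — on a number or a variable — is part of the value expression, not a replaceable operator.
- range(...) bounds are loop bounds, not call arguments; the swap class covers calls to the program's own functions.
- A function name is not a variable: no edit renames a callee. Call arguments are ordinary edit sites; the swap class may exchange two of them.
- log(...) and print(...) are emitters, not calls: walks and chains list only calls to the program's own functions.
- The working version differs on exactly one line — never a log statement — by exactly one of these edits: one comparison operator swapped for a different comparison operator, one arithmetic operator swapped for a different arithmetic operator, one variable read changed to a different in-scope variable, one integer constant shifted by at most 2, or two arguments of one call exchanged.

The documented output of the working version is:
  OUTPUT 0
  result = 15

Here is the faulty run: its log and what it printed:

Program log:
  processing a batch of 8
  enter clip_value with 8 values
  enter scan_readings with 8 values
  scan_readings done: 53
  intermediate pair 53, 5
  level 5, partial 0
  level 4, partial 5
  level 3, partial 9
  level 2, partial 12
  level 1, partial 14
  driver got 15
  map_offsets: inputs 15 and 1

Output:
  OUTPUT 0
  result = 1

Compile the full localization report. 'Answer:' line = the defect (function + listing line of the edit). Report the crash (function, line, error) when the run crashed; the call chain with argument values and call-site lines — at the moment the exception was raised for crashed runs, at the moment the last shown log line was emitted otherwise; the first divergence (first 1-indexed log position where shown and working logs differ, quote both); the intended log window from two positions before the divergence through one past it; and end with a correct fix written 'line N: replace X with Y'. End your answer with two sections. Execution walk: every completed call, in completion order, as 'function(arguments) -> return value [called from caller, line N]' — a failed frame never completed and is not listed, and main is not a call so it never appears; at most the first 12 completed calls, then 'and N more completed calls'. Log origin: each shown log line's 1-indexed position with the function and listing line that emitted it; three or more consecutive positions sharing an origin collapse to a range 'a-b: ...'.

Answer: the defect is in main at line 36.
Key observation: The two runs log identically and part ways only at the printed values.
Call chain: main -> map_offsets(15, 1) (called at line 34).
First divergence: none; the two logs match at every position.
Execution walk:
  scan_readings([1, 11, 1, 11, 6, 9, 8, 6]) -> 53  [called from clip_value, line 17]
  verify_load(0, 15) -> 15  [called from verify_load, line 5]
  verify_load(1, 14) -> 15  [called from verify_load, line 5]
  verify_load(2, 12) -> 15  [called from verify_load, line 5]
  verify_load(3, 9) -> 15  [called from verify_load, line 5]
  verify_load(4, 5) -> 15  [called from verify_load, line 5]
  verify_load(5, 0) -> 15  [called from clip_value, line 20]
  clip_value([1, 11, 1, 11, 6, 9, 8, 6]) -> 15  [called from main, line 32]
  map_offsets(15, 1) -> 0  [called from main, line 34]
Origin of each log line:
  1 — main, line 31
  2 — clip_value, line 16
  3 — scan_readings, line 8
  4 — scan_readings, line 12
  5 — clip_value, line 19
  6-10 — verify_load, line 4
  11 — main, line 33
  12 — map_offsets, line 23
A correct fix: line 36: replace `slot` with `mid`.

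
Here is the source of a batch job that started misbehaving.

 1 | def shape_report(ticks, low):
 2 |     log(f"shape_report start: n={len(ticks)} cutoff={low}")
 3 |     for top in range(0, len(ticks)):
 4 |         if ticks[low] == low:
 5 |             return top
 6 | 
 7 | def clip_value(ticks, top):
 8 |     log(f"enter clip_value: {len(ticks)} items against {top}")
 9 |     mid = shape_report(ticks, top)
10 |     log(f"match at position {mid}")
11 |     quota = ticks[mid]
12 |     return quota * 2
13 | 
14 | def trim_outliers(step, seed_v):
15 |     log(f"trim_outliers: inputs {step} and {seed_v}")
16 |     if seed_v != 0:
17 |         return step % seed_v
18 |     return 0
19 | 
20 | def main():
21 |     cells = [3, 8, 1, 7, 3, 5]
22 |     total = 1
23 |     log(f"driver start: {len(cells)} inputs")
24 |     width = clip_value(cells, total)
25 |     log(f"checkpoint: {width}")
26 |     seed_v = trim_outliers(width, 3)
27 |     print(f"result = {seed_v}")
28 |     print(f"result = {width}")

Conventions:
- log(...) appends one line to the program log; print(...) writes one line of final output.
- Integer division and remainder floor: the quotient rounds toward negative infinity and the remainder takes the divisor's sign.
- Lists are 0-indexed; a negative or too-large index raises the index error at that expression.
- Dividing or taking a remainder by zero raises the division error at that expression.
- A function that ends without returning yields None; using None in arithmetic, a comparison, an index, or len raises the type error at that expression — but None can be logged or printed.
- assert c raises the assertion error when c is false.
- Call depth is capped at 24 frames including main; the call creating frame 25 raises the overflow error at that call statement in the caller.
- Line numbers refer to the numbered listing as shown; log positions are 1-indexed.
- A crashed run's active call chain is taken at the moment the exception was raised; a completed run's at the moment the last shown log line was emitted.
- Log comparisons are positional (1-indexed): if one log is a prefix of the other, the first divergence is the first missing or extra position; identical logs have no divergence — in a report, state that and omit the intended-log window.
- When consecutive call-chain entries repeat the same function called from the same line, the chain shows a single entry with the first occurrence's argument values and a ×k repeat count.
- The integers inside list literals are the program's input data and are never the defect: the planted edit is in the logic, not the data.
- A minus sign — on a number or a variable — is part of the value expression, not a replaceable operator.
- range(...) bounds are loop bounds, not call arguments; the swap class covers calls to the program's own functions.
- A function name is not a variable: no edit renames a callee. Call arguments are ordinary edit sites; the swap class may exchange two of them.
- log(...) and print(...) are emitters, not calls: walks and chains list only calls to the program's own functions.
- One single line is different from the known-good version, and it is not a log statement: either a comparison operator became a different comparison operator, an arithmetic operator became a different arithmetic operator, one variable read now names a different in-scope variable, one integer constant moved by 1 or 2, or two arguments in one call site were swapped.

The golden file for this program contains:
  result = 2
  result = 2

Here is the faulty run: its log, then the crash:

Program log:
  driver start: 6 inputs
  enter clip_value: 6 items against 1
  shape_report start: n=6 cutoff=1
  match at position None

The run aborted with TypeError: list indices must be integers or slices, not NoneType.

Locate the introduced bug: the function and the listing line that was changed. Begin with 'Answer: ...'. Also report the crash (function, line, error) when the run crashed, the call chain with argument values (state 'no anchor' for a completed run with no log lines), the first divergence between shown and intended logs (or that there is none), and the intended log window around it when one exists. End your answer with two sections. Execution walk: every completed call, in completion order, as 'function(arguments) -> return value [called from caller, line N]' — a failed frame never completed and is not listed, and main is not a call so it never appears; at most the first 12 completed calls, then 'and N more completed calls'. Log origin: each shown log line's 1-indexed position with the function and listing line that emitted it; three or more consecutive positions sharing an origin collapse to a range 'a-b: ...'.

Answer: the defect is in shape_report at line 4.
Key observation: The log first diverges at position 4: the faulty run prints 'match at position None' where the working version prints 'match at position 2'.
Crash: clip_value, line 11, TypeError.
Call chain: main -> clip_value([3, 8, 1, 7, 3, 5], 1) (called at line 24).
First divergence: position 4 — the shown line 'match at position None' should read 'match at position 2'.
Intended log window:
  2: enter clip_value: 6 items against 1
  3: shape_report start: n=6 cutoff=1
  4: match at position 2
  5: checkpoint: 2
Execution walk:
  shape_report([3, 8, 1, 7, 3, 5], 1) -> None  [called from clip_value, line 9]
Log origins:
  1: from main, line 23
  2: from clip_value, line 8
  3: from shape_report, line 2
  4: from clip_value, line 10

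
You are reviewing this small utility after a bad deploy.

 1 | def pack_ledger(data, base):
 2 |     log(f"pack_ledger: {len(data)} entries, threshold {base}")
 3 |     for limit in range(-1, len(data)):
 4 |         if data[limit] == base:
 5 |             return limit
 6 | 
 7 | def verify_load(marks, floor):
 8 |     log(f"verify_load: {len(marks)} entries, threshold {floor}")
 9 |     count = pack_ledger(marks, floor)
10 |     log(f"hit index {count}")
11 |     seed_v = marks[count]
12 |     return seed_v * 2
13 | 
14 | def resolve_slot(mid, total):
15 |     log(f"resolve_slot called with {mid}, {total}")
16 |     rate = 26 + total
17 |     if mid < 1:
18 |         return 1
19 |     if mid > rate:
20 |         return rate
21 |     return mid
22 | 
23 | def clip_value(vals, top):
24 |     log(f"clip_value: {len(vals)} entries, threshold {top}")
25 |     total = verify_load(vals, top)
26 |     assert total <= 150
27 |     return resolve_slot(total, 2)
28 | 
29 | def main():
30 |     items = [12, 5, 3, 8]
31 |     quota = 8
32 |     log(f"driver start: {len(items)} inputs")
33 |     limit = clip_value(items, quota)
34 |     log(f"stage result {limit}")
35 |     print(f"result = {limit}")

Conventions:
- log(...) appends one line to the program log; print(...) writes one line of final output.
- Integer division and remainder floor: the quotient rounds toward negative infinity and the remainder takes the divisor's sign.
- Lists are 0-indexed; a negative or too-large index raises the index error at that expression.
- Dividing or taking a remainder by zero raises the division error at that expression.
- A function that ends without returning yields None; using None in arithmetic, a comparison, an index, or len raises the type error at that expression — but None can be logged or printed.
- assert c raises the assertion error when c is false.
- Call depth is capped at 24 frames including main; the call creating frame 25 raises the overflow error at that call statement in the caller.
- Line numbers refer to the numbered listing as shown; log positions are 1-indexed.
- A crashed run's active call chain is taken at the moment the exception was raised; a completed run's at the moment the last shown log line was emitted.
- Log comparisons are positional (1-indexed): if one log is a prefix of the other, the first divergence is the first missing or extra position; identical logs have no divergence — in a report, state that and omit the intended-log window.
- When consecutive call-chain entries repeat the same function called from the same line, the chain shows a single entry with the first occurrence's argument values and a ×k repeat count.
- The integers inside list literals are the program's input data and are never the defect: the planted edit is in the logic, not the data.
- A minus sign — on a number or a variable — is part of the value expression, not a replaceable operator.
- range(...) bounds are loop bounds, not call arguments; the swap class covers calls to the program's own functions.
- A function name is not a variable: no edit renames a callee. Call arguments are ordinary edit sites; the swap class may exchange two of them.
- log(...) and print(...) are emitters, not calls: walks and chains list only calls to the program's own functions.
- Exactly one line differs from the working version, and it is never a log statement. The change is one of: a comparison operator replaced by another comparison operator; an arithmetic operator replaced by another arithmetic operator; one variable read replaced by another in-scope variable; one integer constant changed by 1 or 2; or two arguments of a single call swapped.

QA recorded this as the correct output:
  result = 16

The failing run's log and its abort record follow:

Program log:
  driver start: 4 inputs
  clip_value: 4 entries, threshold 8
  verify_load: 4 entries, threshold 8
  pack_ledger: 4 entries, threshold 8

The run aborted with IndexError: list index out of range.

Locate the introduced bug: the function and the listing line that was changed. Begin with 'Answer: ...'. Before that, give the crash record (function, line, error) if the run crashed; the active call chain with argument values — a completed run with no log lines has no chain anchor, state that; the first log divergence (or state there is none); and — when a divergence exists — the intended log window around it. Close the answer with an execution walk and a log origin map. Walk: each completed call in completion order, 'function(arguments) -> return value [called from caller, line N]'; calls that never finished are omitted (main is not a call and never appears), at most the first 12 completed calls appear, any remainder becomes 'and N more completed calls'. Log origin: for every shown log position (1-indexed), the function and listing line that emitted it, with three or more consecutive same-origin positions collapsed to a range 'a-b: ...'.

Answer: the defect is in pack_ledger at line 3.
Key fact: A complete run would log 'hit index 3' next, but this one stopped at 4 lines.
Crash: pack_ledger, line 4, IndexError.
Call chain: main -> clip_value([12, 5, 3, 8], 8) (called at line 33) -> verify_load([12, 5, 3, 8], 8) (called at line 25) -> pack_ledger([12, 5, 3, 8], 8) (called at line 9).
First divergence: position 5; the shown log stops at 4 lines while the working version next logs 'hit index 3'.
Intended log window:
  3: verify_load: 4 entries, threshold 8
  4: pack_ledger: 4 entries, threshold 8
  5: hit index 3
  6: resolve_slot called with 16, 2
Execution walk:
  (no call completed)
Log line origins:
  1: logged in main at line 32
  2: logged in clip_value at line 24
  3: logged in verify_load at line 8
  4: logged in pack_ledger at line 2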